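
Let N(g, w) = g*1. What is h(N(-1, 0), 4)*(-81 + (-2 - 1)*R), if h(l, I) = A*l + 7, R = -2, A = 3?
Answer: -300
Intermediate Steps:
N(g, w) = g
h(l, I) = 7 + 3*l (h(l, I) = 3*l + 7 = 7 + 3*l)
h(N(-1, 0), 4)*(-81 + (-2 - 1)*R) = (7 + 3*(-1))*(-81 + (-2 - 1)*(-2)) = (7 - 3)*(-81 - 3*(-2)) = 4*(-81 + 6) = 4*(-75) = -300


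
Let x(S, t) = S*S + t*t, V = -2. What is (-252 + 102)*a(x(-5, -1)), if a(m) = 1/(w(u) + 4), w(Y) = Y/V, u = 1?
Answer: -300/7 ≈ -42.857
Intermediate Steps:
x(S, t) = S**2 + t**2
w(Y) = -Y/2 (w(Y) = Y/(-2) = Y*(-1/2) = -Y/2)
a(m) = 2/7 (a(m) = 1/(-1/2*1 + 4) = 1/(-1/2 + 4) = 1/(7/2) = 2/7)
(-252 + 102)*a(x(-5, -1)) = (-252 + 102)*(2/7) = -150*2/7 = -300/7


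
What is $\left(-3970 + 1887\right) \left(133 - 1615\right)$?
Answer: $3087006$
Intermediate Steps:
$\left(-3970 + 1887\right) \left(133 - 1615\right) = \left(-2083\right) \left(-1482\right) = 3087006$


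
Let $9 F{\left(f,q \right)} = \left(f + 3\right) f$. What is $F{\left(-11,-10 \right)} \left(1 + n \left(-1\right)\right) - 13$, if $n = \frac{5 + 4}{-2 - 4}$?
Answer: $\frac{103}{9} \approx 11.444$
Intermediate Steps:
$F{\left(f,q \right)} = \frac{f \left(3 + f\right)}{9}$ ($F{\left(f,q \right)} = \frac{\left(f + 3\right) f}{9} = \frac{\left(3 + f\right) f}{9} = \frac{f \left(3 + f\right)}{9}$)
$n = - \frac{3}{2}$ ($n = \frac{9}{-6} = 9 \left(- \frac{1}{6}\right) = - \frac{3}{2} \approx -1.5$)
$F{\left(-11,-10 \right)} \left(1 + n \left(-1\right)\right) - 13 = \frac{1}{9} \left(-11\right) \left(3 - 11\right) \left(1 - - \frac{3}{2}\right) - 13 = \frac{1}{9} \left(-11\right) \left(-8\right) \left(1 + \frac{3}{2}\right) - 13 = \frac{88}{9} \cdot \frac{5}{2} - 13 = \frac{220}{9} - 13 = \frac{103}{9}$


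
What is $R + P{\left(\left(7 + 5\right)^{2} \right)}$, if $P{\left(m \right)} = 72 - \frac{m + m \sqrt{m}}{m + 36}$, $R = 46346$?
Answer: $\frac{232038}{5} \approx 46408.0$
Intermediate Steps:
$P{\left(m \right)} = 72 - \frac{m + m^{\frac{3}{2}}}{36 + m}$
$R + P{\left(\left(7 + 5\right)^{2} \right)} = 46346 + \frac{2592 - \left(\left(7 + 5\right)^{2}\right)^{\frac{3}{2}} + 71 \left(7 + 5\right)^{2}}{36 + \left(7 + 5\right)^{2}} = 46346 + \frac{2592 - \left(12^{2}\right)^{\frac{3}{2}} + 71 \cdot 12^{2}}{36 + 12^{2}} = 46346 + \frac{2592 - 144^{\frac{3}{2}} + 71 \cdot 144}{36 + 144} = 46346 + \frac{2592 - 1728 + 10224}{180} = 46346 + \frac{1}{180} \cdot 11088 = 46346 + \frac{308}{5} = \frac{232038}{5}$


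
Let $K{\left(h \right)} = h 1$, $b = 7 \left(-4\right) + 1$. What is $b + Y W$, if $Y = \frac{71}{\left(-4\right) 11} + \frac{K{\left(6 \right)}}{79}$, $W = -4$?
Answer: $- \frac{18118}{869} \approx -20.849$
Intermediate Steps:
$b = -27$ ($b = -28 + 1 = -27$)
$K{\left(h \right)} = h$
$Y = - \frac{5345}{3476}$ ($Y = \frac{71}{\left(-4\right) 11} + \frac{6}{79} = \frac{71}{-44} + 6 \cdot \frac{1}{79} = 71 \left(- \frac{1}{44}\right) + \frac{6}{79} = - \frac{71}{44} + \frac{6}{79} = - \frac{5345}{3476} \approx -1.5377$)
$b + Y W = -27 - - \frac{5345}{869} = -27 + \frac{5345}{869} = - \frac{18118}{869}$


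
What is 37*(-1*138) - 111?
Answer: -5217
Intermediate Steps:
37*(-1*138) - 111 = 37*(-138) - 111 = -5106 - 111 = -5217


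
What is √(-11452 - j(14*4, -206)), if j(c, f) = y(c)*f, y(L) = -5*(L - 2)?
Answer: 16*I*√262 ≈ 258.98*I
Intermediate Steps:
y(L) = 10 - 5*L (y(L) = -5*(-2 + L) = 10 - 5*L)
j(c, f) = f*(10 - 5*c) (j(c, f) = (10 - 5*c)*f = f*(10 - 5*c))
√(-11452 - j(14*4, -206)) = √(-11452 - 5*(-206)*(2 - 14*4)) = √(-11452 - 5*(-206)*(2 - 1*56)) = √(-11452 - 5*(-206)*(2 - 56)) = √(-11452 - 5*(-206)*(-54)) = √(-11452 - 1*55620) = √(-11452 - 55620) = √(-67072) = 16*I*√262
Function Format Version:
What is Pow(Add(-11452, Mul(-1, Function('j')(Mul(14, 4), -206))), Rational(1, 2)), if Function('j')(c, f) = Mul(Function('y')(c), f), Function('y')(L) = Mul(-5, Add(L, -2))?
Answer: Mul(16, I, Pow(262, Rational(1, 2))) ≈ Mul(258.98, I)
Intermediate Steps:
Function('y')(L) = Add(10, Mul(-5, L)) (Function('y')(L) = Mul(-5, Add(-2, L)) = Add(10, Mul(-5, L)))
Function('j')(c, f) = Mul(f, Add(10, Mul(-5, c))) (Function('j')(c, f) = Mul(Add(10, Mul(-5, c)), f) = Mul(f, Add(10, Mul(-5, c))))
Pow(Add(-11452, Mul(-1, Function('j')(Mul(14, 4), -206))), Rational(1, 2)) = Pow(Add(-11452, Mul(-1, Mul(5, -206, Add(2, Mul(-1, Mul(14, 4)))))), Rational(1, 2)) = Pow(Add(-11452, Mul(-1, Mul(5, -206, Add(2, Mul(-1, 56))))), Rational(1, 2)) = Pow(Add(-11452, Mul(-1, Mul(5, -206, Add(2, -56)))), Rational(1, 2)) = Pow(Add(-11452, Mul(-1, Mul(5, -206, -54))), Rational(1, 2)) = Pow(Add(-11452, Mul(-1, 55620)), Rational(1, 2)) = Pow(Add(-11452, -55620), Rational(1, 2)) = Pow(-67072, Rational(1, 2)) = Mul(16, I, Pow(262, Rational(1, 2)))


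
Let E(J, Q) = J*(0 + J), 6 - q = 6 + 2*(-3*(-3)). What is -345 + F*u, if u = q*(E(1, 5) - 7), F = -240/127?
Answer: -69735/127 ≈ -549.09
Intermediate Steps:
q = -18 (q = 6 - (6 + 2*(-3*(-3))) = 6 - (6 + 2*9) = 6 - (6 + 18) = 6 - 1*24 = 6 - 24 = -18)
F = -240/127 (F = -240*1/127 = -240/127 ≈ -1.8898)
E(J, Q) = J² (E(J, Q) = J*J = J²)
u = 108 (u = -18*(1² - 7) = -18*(1 - 7) = -18*(-6) = 108)
-345 + F*u = -345 - 240/127*108 = -345 - 25920/127 = -69735/127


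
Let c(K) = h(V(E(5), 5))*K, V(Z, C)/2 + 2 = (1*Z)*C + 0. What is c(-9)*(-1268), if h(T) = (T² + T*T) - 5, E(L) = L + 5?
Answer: 210288924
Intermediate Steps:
E(L) = 5 + L
V(Z, C) = -4 + 2*C*Z (V(Z, C) = -4 + 2*((1*Z)*C + 0) = -4 + 2*(Z*C + 0) = -4 + 2*(C*Z + 0) = -4 + 2*(C*Z) = -4 + 2*C*Z)
h(T) = -5 + 2*T² (h(T) = (T² + T²) - 5 = 2*T² - 5 = -5 + 2*T²)
c(K) = 18427*K (c(K) = (-5 + 2*(-4 + 2*5*(5 + 5))²)*K = (-5 + 2*(-4 + 2*5*10)²)*K = (-5 + 2*(-4 + 100)²)*K = (-5 + 2*96²)*K = (-5 + 2*9216)*K = (-5 + 18432)*K = 18427*K)
c(-9)*(-1268) = (18427*(-9))*(-1268) = -165843*(-1268) = 210288924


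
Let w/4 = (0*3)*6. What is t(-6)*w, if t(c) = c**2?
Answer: 0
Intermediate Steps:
w = 0 (w = 4*((0*3)*6) = 4*(0*6) = 4*0 = 0)
t(-6)*w = (-6)**2*0 = 36*0 = 0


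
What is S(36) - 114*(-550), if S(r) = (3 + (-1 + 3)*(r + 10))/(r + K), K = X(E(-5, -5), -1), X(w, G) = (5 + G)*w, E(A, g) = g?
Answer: 1003295/16 ≈ 62706.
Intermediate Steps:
X(w, G) = w*(5 + G)
K = -20 (K = -5*(5 - 1) = -5*4 = -20)
S(r) = (23 + 2*r)/(-20 + r) (S(r) = (3 + (-1 + 3)*(r + 10))/(r - 20) = (3 + 2*(10 + r))/(-20 + r) = (3 + (20 + 2*r))/(-20 + r) = (23 + 2*r)/(-20 + r))
S(36) - 114*(-550) = (23 + 2*36)/(-20 + 36) - 114*(-550) = (23 + 72)/16 + 62700 = (1/16)*95 + 62700 = 95/16 + 62700 = 1003295/16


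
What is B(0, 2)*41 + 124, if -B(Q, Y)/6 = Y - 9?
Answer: 1846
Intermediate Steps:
B(Q, Y) = 54 - 6*Y (B(Q, Y) = -6*(Y - 9) = -6*(-9 + Y) = 54 - 6*Y)
B(0, 2)*41 + 124 = (54 - 6*2)*41 + 124 = (54 - 12)*41 + 124 = 42*41 + 124 = 1722 + 124 = 1846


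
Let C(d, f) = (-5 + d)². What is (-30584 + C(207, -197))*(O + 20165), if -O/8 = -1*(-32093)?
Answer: -2417837380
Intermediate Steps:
O = -256744 (O = -(-8)*(-32093) = -8*32093 = -256744)
(-30584 + C(207, -197))*(O + 20165) = (-30584 + (-5 + 207)²)*(-256744 + 20165) = (-30584 + 202²)*(-236579) = (-30584 + 40804)*(-236579) = 10220*(-236579) = -2417837380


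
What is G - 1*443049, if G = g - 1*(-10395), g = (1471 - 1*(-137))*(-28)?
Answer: -477678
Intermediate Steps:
g = -45024 (g = (1471 + 137)*(-28) = 1608*(-28) = -45024)
G = -34629 (G = -45024 - 1*(-10395) = -45024 + 10395 = -34629)
G - 1*443049 = -34629 - 1*443049 = -34629 - 443049 = -477678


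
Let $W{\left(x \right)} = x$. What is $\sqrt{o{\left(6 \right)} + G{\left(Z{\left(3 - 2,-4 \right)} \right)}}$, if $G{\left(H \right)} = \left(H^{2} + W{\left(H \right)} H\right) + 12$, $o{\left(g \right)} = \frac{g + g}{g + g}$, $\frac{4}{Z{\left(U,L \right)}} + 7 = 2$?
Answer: $\frac{\sqrt{357}}{5} \approx 3.7789$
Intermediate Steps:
$Z{\left(U,L \right)} = - \frac{4}{5}$ ($Z{\left(U,L \right)} = \frac{4}{-7 + 2} = \frac{4}{-5} = 4 \left(- \frac{1}{5}\right) = - \frac{4}{5}$)
$o{\left(g \right)} = 1$ ($o{\left(g \right)} = \frac{2 g}{2 g} = 2 g \frac{1}{2 g} = 1$)
$G{\left(H \right)} = 12 + 2 H^{2}$ ($G{\left(H \right)} = \left(H^{2} + H H\right) + 12 = \left(H^{2} + H^{2}\right) + 12 = 2 H^{2} + 12 = 12 + 2 H^{2}$)
$\sqrt{o{\left(6 \right)} + G{\left(Z{\left(3 - 2,-4 \right)} \right)}} = \sqrt{1 + \left(12 + 2 \left(- \frac{4}{5}\right)^{2}\right)} = \sqrt{1 + \left(12 + 2 \cdot \frac{16}{25}\right)} = \sqrt{1 + \left(12 + \frac{32}{25}\right)} = \sqrt{1 + \frac{332}{25}} = \sqrt{\frac{357}{25}} = \frac{\sqrt{357}}{5}$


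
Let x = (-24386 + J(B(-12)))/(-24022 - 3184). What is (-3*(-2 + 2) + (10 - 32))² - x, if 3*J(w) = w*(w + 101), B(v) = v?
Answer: 6571481/13603 ≈ 483.09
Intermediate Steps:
J(w) = w*(101 + w)/3 (J(w) = (w*(w + 101))/3 = (w*(101 + w))/3 = w*(101 + w)/3)
x = 12371/13603 (x = (-24386 + (⅓)*(-12)*(101 - 12))/(-24022 - 3184) = (-24386 + (⅓)*(-12)*89)/(-27206) = (-24386 - 356)*(-1/27206) = -24742*(-1/27206) = 12371/13603 ≈ 0.90943)
(-3*(-2 + 2) + (10 - 32))² - x = (-3*(-2 + 2) + (10 - 32))² - 1*12371/13603 = (-3*0 - 22)² - 12371/13603 = (0 - 22)² - 12371/13603 = (-22)² - 12371/13603 = 484 - 12371/13603 = 6571481/13603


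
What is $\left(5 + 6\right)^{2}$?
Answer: $121$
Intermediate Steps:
$\left(5 + 6\right)^{2} = 11^{2} = 121$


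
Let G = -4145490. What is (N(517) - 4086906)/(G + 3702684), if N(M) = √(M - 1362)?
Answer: 681151/73801 - I*√5/34062 ≈ 9.2296 - 6.5647e-5*I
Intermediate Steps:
N(M) = √(-1362 + M)
(N(517) - 4086906)/(G + 3702684) = (√(-1362 + 517) - 4086906)/(-4145490 + 3702684) = (√(-845) - 4086906)/(-442806) = (13*I*√5 - 4086906)*(-1/442806) = (-4086906 + 13*I*√5)*(-1/442806) = 681151/73801 - I*√5/34062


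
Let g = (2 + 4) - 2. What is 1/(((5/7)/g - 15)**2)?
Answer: 784/172225 ≈ 0.0045522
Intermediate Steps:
g = 4 (g = 6 - 2 = 4)
1/(((5/7)/g - 15)**2) = 1/(((5/7)/4 - 15)**2) = 1/(((5*(1/7))*(1/4) - 15)**2) = 1/(((5/7)*(1/4) - 15)**2) = 1/((5/28 - 15)**2) = 1/((-415/28)**2) = 1/(172225/784) = 784/172225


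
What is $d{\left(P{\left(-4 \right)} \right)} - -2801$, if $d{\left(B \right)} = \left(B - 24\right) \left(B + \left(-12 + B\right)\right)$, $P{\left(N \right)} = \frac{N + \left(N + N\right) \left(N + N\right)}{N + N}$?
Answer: $\frac{7303}{2} \approx 3651.5$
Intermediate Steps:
$P{\left(N \right)} = \frac{N + 4 N^{2}}{2 N}$ ($P{\left(N \right)} = \frac{N + 2 N 2 N}{2 N} = \left(N + 4 N^{2}\right) \frac{1}{2 N} = \frac{N + 4 N^{2}}{2 N}$)
$d{\left(B \right)} = \left(-24 + B\right) \left(-12 + 2 B\right)$
$d{\left(P{\left(-4 \right)} \right)} - -2801 = \left(288 - 60 \left(\frac{1}{2} + 2 \left(-4\right)\right) + 2 \left(\frac{1}{2} + 2 \left(-4\right)\right)^{2}\right) - -2801 = \left(288 - 60 \left(\frac{1}{2} - 8\right) + 2 \left(\frac{1}{2} - 8\right)^{2}\right) + 2801 = \left(288 - -450 + 2 \left(- \frac{15}{2}\right)^{2}\right) + 2801 = \left(288 + 450 + 2 \cdot \frac{225}{4}\right) + 2801 = \left(288 + 450 + \frac{225}{2}\right) + 2801 = \frac{1701}{2} + 2801 = \frac{7303}{2}$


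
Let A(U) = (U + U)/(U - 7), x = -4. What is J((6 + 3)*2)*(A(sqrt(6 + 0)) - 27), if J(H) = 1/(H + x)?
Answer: -1173/602 - sqrt(6)/43 ≈ -2.0055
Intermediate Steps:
A(U) = 2*U/(-7 + U) (A(U) = (2*U)/(-7 + U) = 2*U/(-7 + U))
J(H) = 1/(-4 + H) (J(H) = 1/(H - 4) = 1/(-4 + H))
J((6 + 3)*2)*(A(sqrt(6 + 0)) - 27) = (2*sqrt(6 + 0)/(-7 + sqrt(6 + 0)) - 27)/(-4 + (6 + 3)*2) = (2*sqrt(6)/(-7 + sqrt(6)) - 27)/(-4 + 9*2) = (-27 + 2*sqrt(6)/(-7 + sqrt(6)))/(-4 + 18) = (-27 + 2*sqrt(6)/(-7 + sqrt(6)))/14 = -27/14 + sqrt(6)/(7*(-7 + sqrt(6)))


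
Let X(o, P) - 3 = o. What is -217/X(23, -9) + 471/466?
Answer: -22219/3029 ≈ -7.3354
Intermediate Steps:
X(o, P) = 3 + o
-217/X(23, -9) + 471/466 = -217/(3 + 23) + 471/466 = -217/26 + 471*(1/466) = -217*1/26 + 471/466 = -217/26 + 471/466 = -22219/3029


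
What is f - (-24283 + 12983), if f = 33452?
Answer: 44752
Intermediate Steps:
f - (-24283 + 12983) = 33452 - (-24283 + 12983) = 33452 - 1*(-11300) = 33452 + 11300 = 44752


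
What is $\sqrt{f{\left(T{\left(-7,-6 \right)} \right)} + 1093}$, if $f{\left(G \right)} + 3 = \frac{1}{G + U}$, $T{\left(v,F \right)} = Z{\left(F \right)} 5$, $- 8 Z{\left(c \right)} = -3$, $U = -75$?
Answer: $\frac{\sqrt{41446730}}{195} \approx 33.015$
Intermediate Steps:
$Z{\left(c \right)} = \frac{3}{8}$ ($Z{\left(c \right)} = \left(- \frac{1}{8}\right) \left(-3\right) = \frac{3}{8}$)
$T{\left(v,F \right)} = \frac{15}{8}$ ($T{\left(v,F \right)} = \frac{3}{8} \cdot 5 = \frac{15}{8}$)
$f{\left(G \right)} = -3 + \frac{1}{-75 + G}$ ($f{\left(G \right)} = -3 + \frac{1}{G - 75} = -3 + \frac{1}{-75 + G}$)
$\sqrt{f{\left(T{\left(-7,-6 \right)} \right)} + 1093} = \sqrt{\frac{226 - \frac{45}{8}}{-75 + \frac{15}{8}} + 1093} = \sqrt{\frac{226 - \frac{45}{8}}{- \frac{585}{8}} + 1093} = \sqrt{\left(- \frac{8}{585}\right) \frac{1763}{8} + 1093} = \sqrt{- \frac{1763}{585} + 1093} = \sqrt{\frac{637642}{585}} = \frac{\sqrt{41446730}}{195}$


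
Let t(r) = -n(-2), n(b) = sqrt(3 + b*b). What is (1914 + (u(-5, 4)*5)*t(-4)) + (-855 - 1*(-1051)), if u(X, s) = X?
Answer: 2110 + 25*sqrt(7) ≈ 2176.1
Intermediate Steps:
n(b) = sqrt(3 + b**2)
t(r) = -sqrt(7) (t(r) = -sqrt(3 + (-2)**2) = -sqrt(3 + 4) = -sqrt(7))
(1914 + (u(-5, 4)*5)*t(-4)) + (-855 - 1*(-1051)) = (1914 + (-5*5)*(-sqrt(7))) + (-855 - 1*(-1051)) = (1914 - (-25)*sqrt(7)) + (-855 + 1051) = (1914 + 25*sqrt(7)) + 196 = 2110 + 25*sqrt(7)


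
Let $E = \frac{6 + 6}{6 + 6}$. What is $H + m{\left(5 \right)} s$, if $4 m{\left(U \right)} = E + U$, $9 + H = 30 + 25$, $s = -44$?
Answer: $-20$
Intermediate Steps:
$E = 1$ ($E = \frac{12}{12} = 12 \cdot \frac{1}{12} = 1$)
$H = 46$ ($H = -9 + \left(30 + 25\right) = -9 + 55 = 46$)
$m{\left(U \right)} = \frac{1}{4} + \frac{U}{4}$ ($m{\left(U \right)} = \frac{1 + U}{4} = \frac{1}{4} + \frac{U}{4}$)
$H + m{\left(5 \right)} s = 46 + \left(\frac{1}{4} + \frac{1}{4} \cdot 5\right) \left(-44\right) = 46 + \left(\frac{1}{4} + \frac{5}{4}\right) \left(-44\right) = 46 + \frac{3}{2} \left(-44\right) = 46 - 66 = -20$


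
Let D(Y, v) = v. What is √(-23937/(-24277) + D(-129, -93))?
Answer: 4*I*√3389409078/24277 ≈ 9.5924*I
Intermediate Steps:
√(-23937/(-24277) + D(-129, -93)) = √(-23937/(-24277) - 93) = √(-23937*(-1/24277) - 93) = √(23937/24277 - 93) = √(-2233824/24277) = 4*I*√3389409078/24277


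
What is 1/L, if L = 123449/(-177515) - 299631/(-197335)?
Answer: 1401196901/1153127542 ≈ 1.2151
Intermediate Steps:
L = 1153127542/1401196901 (L = 123449*(-1/177515) - 299631*(-1/197335) = -123449/177515 + 299631/197335 = 1153127542/1401196901 ≈ 0.82296)
1/L = 1/(1153127542/1401196901) = 1401196901/1153127542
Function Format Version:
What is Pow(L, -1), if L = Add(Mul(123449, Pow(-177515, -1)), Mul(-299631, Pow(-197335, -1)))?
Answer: Rational(1401196901, 1153127542) ≈ 1.2151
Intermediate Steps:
L = Rational(1153127542, 1401196901) (L = Add(Mul(123449, Rational(-1, 177515)), Mul(-299631, Rational(-1, 197335))) = Add(Rational(-123449, 177515), Rational(299631, 197335)) = Rational(1153127542, 1401196901) ≈ 0.82296)
Pow(L, -1) = Pow(Rational(1153127542, 1401196901), -1) = Rational(1401196901, 1153127542)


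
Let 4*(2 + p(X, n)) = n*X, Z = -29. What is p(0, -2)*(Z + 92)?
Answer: -126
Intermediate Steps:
p(X, n) = -2 + X*n/4 (p(X, n) = -2 + (n*X)/4 = -2 + (X*n)/4 = -2 + X*n/4)
p(0, -2)*(Z + 92) = (-2 + (¼)*0*(-2))*(-29 + 92) = (-2 + 0)*63 = -2*63 = -126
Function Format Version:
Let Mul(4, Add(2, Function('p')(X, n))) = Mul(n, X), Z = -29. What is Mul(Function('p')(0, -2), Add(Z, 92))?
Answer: -126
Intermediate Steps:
Function('p')(X, n) = Add(-2, Mul(Rational(1, 4), X, n)) (Function('p')(X, n) = Add(-2, Mul(Rational(1, 4), Mul(n, X))) = Add(-2, Mul(Rational(1, 4), Mul(X, n))) = Add(-2, Mul(Rational(1, 4), X, n)))
Mul(Function('p')(0, -2), Add(Z, 92)) = Mul(Add(-2, Mul(Rational(1, 4), 0, -2)), Add(-29, 92)) = Mul(Add(-2, 0), 63) = Mul(-2, 63) = -126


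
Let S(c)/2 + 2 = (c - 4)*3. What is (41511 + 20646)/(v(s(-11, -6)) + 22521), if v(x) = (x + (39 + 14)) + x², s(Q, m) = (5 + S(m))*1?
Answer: 62157/25996 ≈ 2.3910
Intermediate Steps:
S(c) = -28 + 6*c (S(c) = -4 + 2*((c - 4)*3) = -4 + 2*((-4 + c)*3) = -4 + 2*(-12 + 3*c) = -4 + (-24 + 6*c) = -28 + 6*c)
s(Q, m) = -23 + 6*m (s(Q, m) = (5 + (-28 + 6*m))*1 = (-23 + 6*m)*1 = -23 + 6*m)
v(x) = 53 + x + x² (v(x) = (x + 53) + x² = (53 + x) + x² = 53 + x + x²)
(41511 + 20646)/(v(s(-11, -6)) + 22521) = (41511 + 20646)/((53 + (-23 + 6*(-6)) + (-23 + 6*(-6))²) + 22521) = 62157/((53 + (-23 - 36) + (-23 - 36)²) + 22521) = 62157/((53 - 59 + (-59)²) + 22521) = 62157/((53 - 59 + 3481) + 22521) = 62157/(3475 + 22521) = 62157/25996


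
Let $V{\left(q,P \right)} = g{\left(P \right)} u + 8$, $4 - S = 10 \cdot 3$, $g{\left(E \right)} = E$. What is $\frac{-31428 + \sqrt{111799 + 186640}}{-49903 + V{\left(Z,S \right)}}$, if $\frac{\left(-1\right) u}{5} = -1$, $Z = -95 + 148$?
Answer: $\frac{10476}{16675} - \frac{\sqrt{298439}}{50025} \approx 0.61733$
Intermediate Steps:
$Z = 53$
$u = 5$ ($u = \left(-5\right) \left(-1\right) = 5$)
$S = -26$ ($S = 4 - 10 \cdot 3 = 4 - 30 = -26$)
$V{\left(q,P \right)} = 8 + 5 P$ ($V{\left(q,P \right)} = P 5 + 8 = 5 P + 8 = 8 + 5 P$)
$\frac{-31428 + \sqrt{111799 + 186640}}{-49903 + V{\left(Z,S \right)}} = \frac{-31428 + \sqrt{111799 + 186640}}{-49903 + \left(8 + 5 \left(-26\right)\right)} = \frac{-31428 + \sqrt{298439}}{-49903 + \left(8 - 130\right)} = \frac{-31428 + \sqrt{298439}}{-49903 - 122} = \frac{-31428 + \sqrt{298439}}{-50025} = \left(-31428 + \sqrt{298439}\right) \left(- \frac{1}{50025}\right) = \frac{10476}{16675} - \frac{\sqrt{298439}}{50025}$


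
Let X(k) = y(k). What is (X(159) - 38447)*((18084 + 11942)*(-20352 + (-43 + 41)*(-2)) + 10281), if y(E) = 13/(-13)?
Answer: 23490142673616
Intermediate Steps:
y(E) = -1 (y(E) = 13*(-1/13) = -1)
X(k) = -1
(X(159) - 38447)*((18084 + 11942)*(-20352 + (-43 + 41)*(-2)) + 10281) = (-1 - 38447)*((18084 + 11942)*(-20352 + (-43 + 41)*(-2)) + 10281) = -38448*(30026*(-20352 - 2*(-2)) + 10281) = -38448*(30026*(-20352 + 4) + 10281) = -38448*(30026*(-20348) + 10281) = -38448*(-610969048 + 10281) = -38448*(-610958767) = 23490142673616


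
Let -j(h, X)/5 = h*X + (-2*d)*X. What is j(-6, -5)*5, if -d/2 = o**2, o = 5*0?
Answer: -750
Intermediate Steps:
o = 0
d = 0 (d = -2*0**2 = -2*0 = 0)
j(h, X) = -5*X*h (j(h, X) = -5*(h*X + (-2*0)*X) = -5*(X*h + 0*X) = -5*(X*h + 0) = -5*X*h)
j(-6, -5)*5 = -5*(-5)*(-6)*5 = -150*5 = -750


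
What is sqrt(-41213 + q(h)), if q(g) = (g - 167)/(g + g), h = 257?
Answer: 4*I*sqrt(170129117)/257 ≈ 203.01*I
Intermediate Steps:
q(g) = (-167 + g)/(2*g) (q(g) = (-167 + g)/((2*g)) = (-167 + g)*(1/(2*g)) = (-167 + g)/(2*g))
sqrt(-41213 + q(h)) = sqrt(-41213 + (1/2)*(-167 + 257)/257) = sqrt(-41213 + (1/2)*(1/257)*90) = sqrt(-41213 + 45/257) = sqrt(-10591696/257) = 4*I*sqrt(170129117)/257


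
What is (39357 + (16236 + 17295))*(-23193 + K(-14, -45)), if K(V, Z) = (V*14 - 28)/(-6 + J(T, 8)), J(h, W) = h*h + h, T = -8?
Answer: -42270448056/25 ≈ -1.6908e+9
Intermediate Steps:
J(h, W) = h + h² (J(h, W) = h² + h = h + h²)
K(V, Z) = -14/25 + 7*V/25 (K(V, Z) = (V*14 - 28)/(-6 - 8*(1 - 8)) = (14*V - 28)/(-6 - 8*(-7)) = (-28 + 14*V)/(-6 + 56) = (-28 + 14*V)/50 = (-28 + 14*V)*(1/50) = -14/25 + 7*V/25)
(39357 + (16236 + 17295))*(-23193 + K(-14, -45)) = (39357 + (16236 + 17295))*(-23193 + (-14/25 + (7/25)*(-14))) = (39357 + 33531)*(-23193 + (-14/25 - 98/25)) = 72888*(-23193 - 112/25) = 72888*(-579937/25) = -42270448056/25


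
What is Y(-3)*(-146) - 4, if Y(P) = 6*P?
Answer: 2624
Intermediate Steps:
Y(-3)*(-146) - 4 = (6*(-3))*(-146) - 4 = -18*(-146) - 4 = 2628 - 4 = 2624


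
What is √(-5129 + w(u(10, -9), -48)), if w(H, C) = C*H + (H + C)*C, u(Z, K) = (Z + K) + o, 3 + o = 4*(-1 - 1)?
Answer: I*√1865 ≈ 43.186*I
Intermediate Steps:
o = -11 (o = -3 + 4*(-1 - 1) = -3 + 4*(-2) = -3 - 8 = -11)
u(Z, K) = -11 + K + Z (u(Z, K) = (Z + K) - 11 = (K + Z) - 11 = -11 + K + Z)
w(H, C) = C*H + C*(C + H) (w(H, C) = C*H + (C + H)*C = C*H + C*(C + H))
√(-5129 + w(u(10, -9), -48)) = √(-5129 - 48*(-48 + 2*(-11 - 9 + 10))) = √(-5129 - 48*(-48 + 2*(-10))) = √(-5129 - 48*(-48 - 20)) = √(-5129 - 48*(-68)) = √(-5129 + 3264) = √(-1865) = I*√1865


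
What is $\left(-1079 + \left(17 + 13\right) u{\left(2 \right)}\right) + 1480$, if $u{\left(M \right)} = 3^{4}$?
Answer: $2831$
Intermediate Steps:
$u{\left(M \right)} = 81$
$\left(-1079 + \left(17 + 13\right) u{\left(2 \right)}\right) + 1480 = \left(-1079 + \left(17 + 13\right) 81\right) + 1480 = \left(-1079 + 30 \cdot 81\right) + 1480 = \left(-1079 + 2430\right) + 1480 = 1351 + 1480 = 2831$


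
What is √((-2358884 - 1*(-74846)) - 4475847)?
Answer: I*√6759885 ≈ 2600.0*I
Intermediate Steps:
√((-2358884 - 1*(-74846)) - 4475847) = √((-2358884 + 74846) - 4475847) = √(-2284038 - 4475847) = √(-6759885) = I*√6759885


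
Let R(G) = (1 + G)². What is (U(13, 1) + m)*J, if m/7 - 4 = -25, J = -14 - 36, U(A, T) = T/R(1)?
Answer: 14675/2 ≈ 7337.5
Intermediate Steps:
U(A, T) = T/4 (U(A, T) = T/((1 + 1)²) = T/(2²) = T/4)
J = -50
m = -147 (m = 28 + 7*(-25) = 28 - 175 = -147)
(U(13, 1) + m)*J = ((¼)*1 - 147)*(-50) = (¼ - 147)*(-50) = -587/4*(-50) = 14675/2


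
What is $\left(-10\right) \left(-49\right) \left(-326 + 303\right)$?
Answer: $-11270$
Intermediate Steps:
$\left(-10\right) \left(-49\right) \left(-326 + 303\right) = 490 \left(-23\right) = -11270$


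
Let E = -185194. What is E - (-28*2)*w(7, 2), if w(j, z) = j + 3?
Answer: -184634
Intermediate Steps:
w(j, z) = 3 + j
E - (-28*2)*w(7, 2) = -185194 - (-28*2)*(3 + 7) = -185194 - (-56)*10 = -185194 - 1*(-560) = -185194 + 560 = -184634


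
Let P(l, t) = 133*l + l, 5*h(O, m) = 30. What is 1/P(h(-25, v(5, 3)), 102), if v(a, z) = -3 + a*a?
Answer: 1/804 ≈ 0.0012438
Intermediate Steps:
v(a, z) = -3 + a**2
h(O, m) = 6 (h(O, m) = (1/5)*30 = 6)
P(l, t) = 134*l
1/P(h(-25, v(5, 3)), 102) = 1/(134*6) = 1/804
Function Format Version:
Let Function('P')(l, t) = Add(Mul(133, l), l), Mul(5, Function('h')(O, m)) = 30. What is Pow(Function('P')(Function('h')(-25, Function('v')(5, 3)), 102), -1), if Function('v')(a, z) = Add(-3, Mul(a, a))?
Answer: Rational(1, 804) ≈ 0.0012438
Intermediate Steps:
Function('v')(a, z) = Add(-3, Pow(a, 2))
Function('h')(O, m) = 6 (Function('h')(O, m) = Mul(Rational(1, 5), 30) = 6)
Function('P')(l, t) = Mul(134, l)
Pow(Function('P')(Function('h')(-25, Function('v')(5, 3)), 102), -1) = Pow(Mul(134, 6), -1) = Pow(804, -1) = Rational(1, 804)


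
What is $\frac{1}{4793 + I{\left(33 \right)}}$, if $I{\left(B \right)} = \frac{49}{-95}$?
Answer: $\frac{95}{455286} \approx 0.00020866$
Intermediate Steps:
$I{\left(B \right)} = - \frac{49}{95}$ ($I{\left(B \right)} = 49 \left(- \frac{1}{95}\right) = - \frac{49}{95}$)
$\frac{1}{4793 + I{\left(33 \right)}} = \frac{1}{4793 - \frac{49}{95}} = \frac{1}{\frac{455286}{95}} = \frac{95}{455286}$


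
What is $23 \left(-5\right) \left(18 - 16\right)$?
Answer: $-230$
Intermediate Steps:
$23 \left(-5\right) \left(18 - 16\right) = \left(-115\right) 2 = -230$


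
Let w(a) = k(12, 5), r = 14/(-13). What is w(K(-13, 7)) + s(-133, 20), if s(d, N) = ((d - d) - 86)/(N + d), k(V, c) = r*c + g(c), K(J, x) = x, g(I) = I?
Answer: 553/1469 ≈ 0.37645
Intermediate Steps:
r = -14/13 (r = 14*(-1/13) = -14/13 ≈ -1.0769)
k(V, c) = -c/13 (k(V, c) = -14*c/13 + c = -c/13)
s(d, N) = -86/(N + d) (s(d, N) = (0 - 86)/(N + d) = -86/(N + d))
w(a) = -5/13 (w(a) = -1/13*5 = -5/13)
w(K(-13, 7)) + s(-133, 20) = -5/13 - 86/(20 - 133) = -5/13 - 86/(-113) = -5/13 - 86*(-1/113) = -5/13 + 86/113 = 553/1469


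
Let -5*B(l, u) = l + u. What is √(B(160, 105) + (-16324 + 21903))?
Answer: 3*√614 ≈ 74.337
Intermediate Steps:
B(l, u) = -l/5 - u/5 (B(l, u) = -(l + u)/5 = -l/5 - u/5)
√(B(160, 105) + (-16324 + 21903)) = √((-⅕*160 - ⅕*105) + (-16324 + 21903)) = √((-32 - 21) + 5579) = √(-53 + 5579) = √5526 = 3*√614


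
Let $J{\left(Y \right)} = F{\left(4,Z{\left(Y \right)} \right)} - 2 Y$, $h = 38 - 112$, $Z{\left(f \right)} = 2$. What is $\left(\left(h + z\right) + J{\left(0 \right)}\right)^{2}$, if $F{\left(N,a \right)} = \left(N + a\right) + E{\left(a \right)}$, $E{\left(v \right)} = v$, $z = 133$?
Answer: $4489$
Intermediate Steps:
$h = -74$
$F{\left(N,a \right)} = N + 2 a$ ($F{\left(N,a \right)} = \left(N + a\right) + a = N + 2 a$)
$J{\left(Y \right)} = 8 - 2 Y$ ($J{\left(Y \right)} = \left(4 + 2 \cdot 2\right) - 2 Y = \left(4 + 4\right) - 2 Y = 8 - 2 Y$)
$\left(\left(h + z\right) + J{\left(0 \right)}\right)^{2} = \left(\left(-74 + 133\right) + \left(8 - 0\right)\right)^{2} = \left(59 + \left(8 + 0\right)\right)^{2} = \left(59 + 8\right)^{2} = 67^{2} = 4489$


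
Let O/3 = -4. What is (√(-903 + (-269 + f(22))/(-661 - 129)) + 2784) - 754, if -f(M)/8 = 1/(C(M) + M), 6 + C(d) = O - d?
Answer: 2030 + I*√5070151270/2370 ≈ 2030.0 + 30.044*I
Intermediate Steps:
O = -12 (O = 3*(-4) = -12)
C(d) = -18 - d (C(d) = -6 + (-12 - d) = -18 - d)
f(M) = 4/9 (f(M) = -8/((-18 - M) + M) = -8/(-18) = -8*(-1/18) = 4/9)
(√(-903 + (-269 + f(22))/(-661 - 129)) + 2784) - 754 = (√(-903 + (-269 + 4/9)/(-661 - 129)) + 2784) - 754 = (√(-903 - 2417/9/(-790)) + 2784) - 754 = (√(-903 - 2417/9*(-1/790)) + 2784) - 754 = (√(-903 + 2417/7110) + 2784) - 754 = (√(-6417913/7110) + 2784) - 754 = (I*√5070151270/2370 + 2784) - 754 = (2784 + I*√5070151270/2370) - 754 = 2030 + I*√5070151270/2370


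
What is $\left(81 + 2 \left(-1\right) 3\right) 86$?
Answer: $6450$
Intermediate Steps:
$\left(81 + 2 \left(-1\right) 3\right) 86 = \left(81 - 6\right) 86 = 75 \cdot 86 = 6450$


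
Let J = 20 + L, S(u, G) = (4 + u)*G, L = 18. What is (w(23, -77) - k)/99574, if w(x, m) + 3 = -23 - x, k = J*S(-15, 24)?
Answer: 9983/99574 ≈ 0.10026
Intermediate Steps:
S(u, G) = G*(4 + u)
J = 38 (J = 20 + 18 = 38)
k = -10032 (k = 38*(24*(4 - 15)) = 38*(24*(-11)) = 38*(-264) = -10032)
w(x, m) = -26 - x (w(x, m) = -3 + (-23 - x) = -26 - x)
(w(23, -77) - k)/99574 = ((-26 - 1*23) - 1*(-10032))/99574 = ((-26 - 23) + 10032)*(1/99574) = (-49 + 10032)*(1/99574) = 9983*(1/99574) = 9983/99574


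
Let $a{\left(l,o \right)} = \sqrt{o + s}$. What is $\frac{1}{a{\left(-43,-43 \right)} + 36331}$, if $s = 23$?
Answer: $\frac{36331}{1319941581} - \frac{2 i \sqrt{5}}{1319941581} \approx 2.7525 \cdot 10^{-5} - 3.3881 \cdot 10^{-9} i$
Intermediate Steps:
$a{\left(l,o \right)} = \sqrt{23 + o}$ ($a{\left(l,o \right)} = \sqrt{o + 23} = \sqrt{23 + o}$)
$\frac{1}{a{\left(-43,-43 \right)} + 36331} = \frac{1}{\sqrt{23 - 43} + 36331} = \frac{1}{\sqrt{-20} + 36331} = \frac{1}{2 i \sqrt{5} + 36331} = \frac{1}{36331 + 2 i \sqrt{5}}$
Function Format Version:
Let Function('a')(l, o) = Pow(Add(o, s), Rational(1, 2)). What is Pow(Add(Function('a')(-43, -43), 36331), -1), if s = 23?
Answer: Add(Rational(36331, 1319941581), Mul(Rational(-2, 1319941581), I, Pow(5, Rational(1, 2)))) ≈ Add(2.7525e-5, Mul(-3.3881e-9, I))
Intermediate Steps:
Function('a')(l, o) = Pow(Add(23, o), Rational(1, 2)) (Function('a')(l, o) = Pow(Add(o, 23), Rational(1, 2)) = Pow(Add(23, o), Rational(1, 2)))
Pow(Add(Function('a')(-43, -43), 36331), -1) = Pow(Add(Pow(Add(23, -43), Rational(1, 2)), 36331), -1) = Pow(Add(Pow(-20, Rational(1, 2)), 36331), -1) = Pow(Add(Mul(2, I, Pow(5, Rational(1, 2))), 36331), -1) = Pow(Add(36331, Mul(2, I, Pow(5, Rational(1, 2)))), -1)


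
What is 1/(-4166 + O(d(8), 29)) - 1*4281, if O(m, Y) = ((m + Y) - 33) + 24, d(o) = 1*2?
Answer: -17740465/4144 ≈ -4281.0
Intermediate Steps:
d(o) = 2
O(m, Y) = -9 + Y + m (O(m, Y) = ((Y + m) - 33) + 24 = (-33 + Y + m) + 24 = -9 + Y + m)
1/(-4166 + O(d(8), 29)) - 1*4281 = 1/(-4166 + (-9 + 29 + 2)) - 1*4281 = 1/(-4166 + 22) - 4281 = 1/(-4144) - 4281 = -1/4144 - 4281 = -17740465/4144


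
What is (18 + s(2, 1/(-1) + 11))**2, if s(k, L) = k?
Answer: 400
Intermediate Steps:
(18 + s(2, 1/(-1) + 11))**2 = (18 + 2)**2 = 20**2 = 400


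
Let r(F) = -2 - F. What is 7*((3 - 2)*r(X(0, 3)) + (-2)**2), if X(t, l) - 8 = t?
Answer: -42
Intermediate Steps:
X(t, l) = 8 + t
7*((3 - 2)*r(X(0, 3)) + (-2)**2) = 7*((3 - 2)*(-2 - (8 + 0)) + (-2)**2) = 7*(1*(-2 - 1*8) + 4) = 7*(1*(-2 - 8) + 4) = 7*(1*(-10) + 4) = 7*(-10 + 4) = 7*(-6) = -42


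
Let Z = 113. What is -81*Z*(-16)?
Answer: 146448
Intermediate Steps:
-81*Z*(-16) = -81*113*(-16) = -9153*(-16) = 146448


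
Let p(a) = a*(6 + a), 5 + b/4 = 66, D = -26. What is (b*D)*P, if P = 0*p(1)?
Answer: 0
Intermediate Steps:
b = 244 (b = -20 + 4*66 = -20 + 264 = 244)
P = 0 (P = 0*(1*(6 + 1)) = 0*(1*7) = 0*7 = 0)
(b*D)*P = (244*(-26))*0 = -6344*0 = 0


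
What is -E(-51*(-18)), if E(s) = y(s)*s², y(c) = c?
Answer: -773620632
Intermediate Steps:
E(s) = s³ (E(s) = s*s² = s³)
-E(-51*(-18)) = -(-51*(-18))³ = -1*918³ = -1*773620632 = -773620632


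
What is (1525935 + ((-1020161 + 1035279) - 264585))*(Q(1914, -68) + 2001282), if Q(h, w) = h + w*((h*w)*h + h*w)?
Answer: 21636638893161648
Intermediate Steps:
Q(h, w) = h + w*(h*w + w*h**2) (Q(h, w) = h + w*(w*h**2 + h*w) = h + w*(h*w + w*h**2))
(1525935 + ((-1020161 + 1035279) - 264585))*(Q(1914, -68) + 2001282) = (1525935 + ((-1020161 + 1035279) - 264585))*(1914*(1 + (-68)**2 + 1914*(-68)**2) + 2001282) = (1525935 + (15118 - 264585))*(1914*(1 + 4624 + 1914*4624) + 2001282) = (1525935 - 249467)*(1914*(1 + 4624 + 8850336) + 2001282) = 1276468*(1914*8854961 + 2001282) = 1276468*(16948395354 + 2001282) = 1276468*16950396636 = 21636638893161648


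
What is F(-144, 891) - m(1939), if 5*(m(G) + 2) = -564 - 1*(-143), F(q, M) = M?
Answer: 4886/5 ≈ 977.20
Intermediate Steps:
m(G) = -431/5 (m(G) = -2 + (-564 - 1*(-143))/5 = -2 + (-564 + 143)/5 = -2 + (⅕)*(-421) = -2 - 421/5 = -431/5)
F(-144, 891) - m(1939) = 891 - 1*(-431/5) = 891 + 431/5 = 4886/5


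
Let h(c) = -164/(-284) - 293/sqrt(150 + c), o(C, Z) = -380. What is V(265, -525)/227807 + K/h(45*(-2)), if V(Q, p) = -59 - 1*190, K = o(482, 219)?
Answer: 15011999512299/98563876229843 + 1122529880*sqrt(15)/432663949 ≈ 10.201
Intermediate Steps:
K = -380
V(Q, p) = -249 (V(Q, p) = -59 - 190 = -249)
h(c) = 41/71 - 293/sqrt(150 + c) (h(c) = -164*(-1/284) - 293/sqrt(150 + c) = 41/71 - 293/sqrt(150 + c))
V(265, -525)/227807 + K/h(45*(-2)) = -249/227807 - 380/(41/71 - 293/sqrt(150 + 45*(-2))) = -249*1/227807 - 380/(41/71 - 293/sqrt(150 - 90)) = -249/227807 - 380/(41/71 - 293*sqrt(15)/30)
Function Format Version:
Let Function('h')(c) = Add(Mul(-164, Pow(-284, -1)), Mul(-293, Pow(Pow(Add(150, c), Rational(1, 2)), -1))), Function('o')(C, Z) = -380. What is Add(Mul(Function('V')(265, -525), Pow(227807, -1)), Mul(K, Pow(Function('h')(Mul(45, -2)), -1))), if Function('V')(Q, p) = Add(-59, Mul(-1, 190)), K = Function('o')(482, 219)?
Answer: Add(Rational(15011999512299, 98563876229843), Mul(Rational(1122529880, 432663949), Pow(15, Rational(1, 2)))) ≈ 10.201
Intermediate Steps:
K = -380
Function('V')(Q, p) = -249 (Function('V')(Q, p) = Add(-59, -190) = -249)
Function('h')(c) = Add(Rational(41, 71), Mul(-293, Pow(Add(150, c), Rational(-1, 2)))) (Function('h')(c) = Add(Mul(-164, Rational(-1, 284)), Mul(-293, Pow(Add(150, c), Rational(-1, 2)))) = Add(Rational(41, 71), Mul(-293, Pow(Add(150, c), Rational(-1, 2)))))
Add(Mul(Function('V')(265, -525), Pow(227807, -1)), Mul(K, Pow(Function('h')(Mul(45, -2)), -1))) = Add(Mul(-249, Pow(227807, -1)), Mul(-380, Pow(Add(Rational(41, 71), Mul(-293, Pow(Add(150, Mul(45, -2)), Rational(-1, 2)))), -1))) = Add(Mul(-249, Rational(1, 227807)), Mul(-380, Pow(Add(Rational(41, 71), Mul(-293, Pow(Add(150, -90), Rational(-1, 2)))), -1))) = Add(Rational(-249, 227807), Mul(-380, Pow(Add(Rational(41, 71), Mul(-293, Pow(60, Rational(-1, 2)))), -1))) = Add(Rational(-249, 227807), Mul(-380, Pow(Add(Rational(41, 71), Mul(-293, Mul(Rational(1, 30), Pow(15, Rational(1, 2))))), -1))) = Add(Rational(-249, 227807), Mul(-380, Pow(Add(Rational(41, 71), Mul(Rational(-293, 30), Pow(15, Rational(1, 2)))), -1)))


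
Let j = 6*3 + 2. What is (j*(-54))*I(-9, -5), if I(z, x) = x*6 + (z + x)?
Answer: 47520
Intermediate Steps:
j = 20 (j = 18 + 2 = 20)
I(z, x) = z + 7*x (I(z, x) = 6*x + (x + z) = z + 7*x)
(j*(-54))*I(-9, -5) = (20*(-54))*(-9 + 7*(-5)) = -1080*(-9 - 35) = -1080*(-44) = 47520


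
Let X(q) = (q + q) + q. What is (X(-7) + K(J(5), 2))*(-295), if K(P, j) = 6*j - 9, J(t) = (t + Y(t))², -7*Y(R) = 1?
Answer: 5310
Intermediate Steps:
Y(R) = -⅐ (Y(R) = -⅐*1 = -⅐)
X(q) = 3*q (X(q) = 2*q + q = 3*q)
J(t) = (-⅐ + t)² (J(t) = (t - ⅐)² = (-⅐ + t)²)
K(P, j) = -9 + 6*j
(X(-7) + K(J(5), 2))*(-295) = (3*(-7) + (-9 + 6*2))*(-295) = (-21 + (-9 + 12))*(-295) = (-21 + 3)*(-295) = -18*(-295) = 5310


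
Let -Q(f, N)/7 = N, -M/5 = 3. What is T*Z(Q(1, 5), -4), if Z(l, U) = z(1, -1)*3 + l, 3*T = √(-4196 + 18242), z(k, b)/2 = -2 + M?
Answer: -137*√14046/3 ≈ -5412.2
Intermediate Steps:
M = -15 (M = -5*3 = -15)
z(k, b) = -34 (z(k, b) = 2*(-2 - 15) = 2*(-17) = -34)
Q(f, N) = -7*N
T = √14046/3 (T = √(-4196 + 18242)/3 = √14046/3 ≈ 39.505)
Z(l, U) = -102 + l (Z(l, U) = -34*3 + l = -102 + l)
T*Z(Q(1, 5), -4) = (√14046/3)*(-102 - 7*5) = (√14046/3)*(-102 - 35) = (√14046/3)*(-137) = -137*√14046/3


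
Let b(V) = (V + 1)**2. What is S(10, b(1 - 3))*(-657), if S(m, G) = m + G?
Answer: -7227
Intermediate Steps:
b(V) = (1 + V)**2
S(m, G) = G + m
S(10, b(1 - 3))*(-657) = ((1 + (1 - 3))**2 + 10)*(-657) = ((1 - 2)**2 + 10)*(-657) = ((-1)**2 + 10)*(-657) = (1 + 10)*(-657) = 11*(-657) = -7227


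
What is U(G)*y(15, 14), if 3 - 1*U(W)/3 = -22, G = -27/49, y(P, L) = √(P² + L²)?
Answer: 75*√421 ≈ 1538.9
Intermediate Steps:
y(P, L) = √(L² + P²)
G = -27/49 (G = -27*1/49 = -27/49 ≈ -0.55102)
U(W) = 75 (U(W) = 9 - 3*(-22) = 9 + 66 = 75)
U(G)*y(15, 14) = 75*√(14² + 15²) = 75*√(196 + 225) = 75*√421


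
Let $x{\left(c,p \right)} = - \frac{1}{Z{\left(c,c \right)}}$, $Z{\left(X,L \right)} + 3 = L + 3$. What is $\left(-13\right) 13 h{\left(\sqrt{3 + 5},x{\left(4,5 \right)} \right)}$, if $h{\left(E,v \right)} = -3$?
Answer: $507$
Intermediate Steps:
$Z{\left(X,L \right)} = L$ ($Z{\left(X,L \right)} = -3 + \left(L + 3\right) = -3 + \left(3 + L\right) = L$)
$x{\left(c,p \right)} = - \frac{1}{c}$
$\left(-13\right) 13 h{\left(\sqrt{3 + 5},x{\left(4,5 \right)} \right)} = \left(-13\right) 13 \left(-3\right) = \left(-169\right) \left(-3\right) = 507$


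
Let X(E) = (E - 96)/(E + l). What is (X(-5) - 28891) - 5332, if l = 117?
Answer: -3833077/112 ≈ -34224.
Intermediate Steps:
X(E) = (-96 + E)/(117 + E) (X(E) = (E - 96)/(E + 117) = (-96 + E)/(117 + E))
(X(-5) - 28891) - 5332 = ((-96 - 5)/(117 - 5) - 28891) - 5332 = (-101/112 - 28891) - 5332 = -3235893/112 - 5332 = -3833077/112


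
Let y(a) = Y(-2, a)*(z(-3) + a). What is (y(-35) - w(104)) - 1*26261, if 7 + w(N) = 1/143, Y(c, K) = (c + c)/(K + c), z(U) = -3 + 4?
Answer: -138929399/5291 ≈ -26258.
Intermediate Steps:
z(U) = 1
Y(c, K) = 2*c/(K + c) (Y(c, K) = (2*c)/(K + c) = 2*c/(K + c))
w(N) = -1000/143 (w(N) = -7 + 1/143 = -1000/143)
y(a) = -4*(1 + a)/(-2 + a) (y(a) = (2*(-2)/(a - 2))*(1 + a) = (2*(-2)/(-2 + a))*(1 + a) = (-4/(-2 + a))*(1 + a) = -4*(1 + a)/(-2 + a))
(y(-35) - w(104)) - 1*26261 = (4*(-1 - 1*(-35))/(-2 - 35) - 1*(-1000/143)) - 1*26261 = (4*(-1 + 35)/(-37) + 1000/143) - 26261 = (4*(-1/37)*34 + 1000/143) - 26261 = (-136/37 + 1000/143) - 26261 = 17552/5291 - 26261 = -138929399/5291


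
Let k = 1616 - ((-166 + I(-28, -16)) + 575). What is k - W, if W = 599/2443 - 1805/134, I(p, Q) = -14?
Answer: 404038351/327362 ≈ 1234.2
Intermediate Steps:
k = 1221 (k = 1616 - ((-166 - 14) + 575) = 1616 - (-180 + 575) = 1616 - 1*395 = 1616 - 395 = 1221)
W = -4329349/327362 (W = 599*(1/2443) - 1805*1/134 = 599/2443 - 1805/134 = -4329349/327362 ≈ -13.225)
k - W = 1221 - 1*(-4329349/327362) = 1221 + 4329349/327362 = 404038351/327362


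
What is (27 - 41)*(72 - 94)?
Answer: 308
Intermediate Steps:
(27 - 41)*(72 - 94) = -14*(-22) = 308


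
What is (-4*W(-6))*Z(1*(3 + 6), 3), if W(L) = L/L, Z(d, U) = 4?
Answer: -16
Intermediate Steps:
W(L) = 1
(-4*W(-6))*Z(1*(3 + 6), 3) = -4*1*4 = -4*4 = -16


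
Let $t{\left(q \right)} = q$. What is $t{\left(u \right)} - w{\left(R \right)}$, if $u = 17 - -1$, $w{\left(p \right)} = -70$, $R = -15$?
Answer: $88$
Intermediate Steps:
$u = 18$ ($u = 17 + 1 = 18$)
$t{\left(u \right)} - w{\left(R \right)} = 18 - -70 = 18 + 70 = 88$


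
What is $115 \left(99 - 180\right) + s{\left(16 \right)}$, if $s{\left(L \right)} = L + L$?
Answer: $-9283$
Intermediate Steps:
$s{\left(L \right)} = 2 L$
$115 \left(99 - 180\right) + s{\left(16 \right)} = 115 \left(99 - 180\right) + 2 \cdot 16 = 115 \left(-81\right) + 32 = -9315 + 32 = -9283$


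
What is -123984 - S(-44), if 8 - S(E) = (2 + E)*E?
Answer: -122144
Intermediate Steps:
S(E) = 8 - E*(2 + E) (S(E) = 8 - (2 + E)*E = 8 - E*(2 + E))
-123984 - S(-44) = -123984 - (8 - 1*(-44)² - 2*(-44)) = -123984 - (8 - 1*1936 + 88) = -123984 - (8 - 1936 + 88) = -123984 - 1*(-1840) = -123984 + 1840 = -122144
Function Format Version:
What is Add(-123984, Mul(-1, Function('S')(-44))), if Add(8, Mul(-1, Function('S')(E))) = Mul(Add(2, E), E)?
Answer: -122144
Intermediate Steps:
Function('S')(E) = Add(8, Mul(-1, E, Add(2, E))) (Function('S')(E) = Add(8, Mul(-1, Mul(Add(2, E), E))) = Add(8, Mul(-1, Mul(E, Add(2, E)))) = Add(8, Mul(-1, E, Add(2, E))))
Add(-123984, Mul(-1, Function('S')(-44))) = Add(-123984, Mul(-1, Add(8, Mul(-1, Pow(-44, 2)), Mul(-2, -44)))) = Add(-123984, Mul(-1, Add(8, Mul(-1, 1936), 88))) = Add(-123984, Mul(-1, Add(8, -1936, 88))) = Add(-123984, Mul(-1, -1840)) = Add(-123984, 1840) = -122144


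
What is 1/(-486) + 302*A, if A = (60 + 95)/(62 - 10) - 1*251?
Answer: -236614817/3159 ≈ -74902.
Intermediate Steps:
A = -12897/52 (A = 155/52 - 251 = -12897/52 ≈ -248.02)
1/(-486) + 302*A = 1/(-486) + 302*(-12897/52) = -1/486 - 1947447/26 = -236614817/3159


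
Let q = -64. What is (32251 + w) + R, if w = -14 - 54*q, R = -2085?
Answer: 33608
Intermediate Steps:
w = 3442 (w = -14 - 54*(-64) = -14 + 3456 = 3442)
(32251 + w) + R = (32251 + 3442) - 2085 = 35693 - 2085 = 33608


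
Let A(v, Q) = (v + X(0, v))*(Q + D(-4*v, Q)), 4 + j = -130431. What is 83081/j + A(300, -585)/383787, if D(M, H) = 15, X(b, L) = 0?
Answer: -6021088083/5562139705 ≈ -1.0825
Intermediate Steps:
j = -130435 (j = -4 - 130431 = -130435)
A(v, Q) = v*(15 + Q) (A(v, Q) = (v + 0)*(Q + 15) = v*(15 + Q))
83081/j + A(300, -585)/383787 = 83081/(-130435) + (300*(15 - 585))/383787 = 83081*(-1/130435) + (300*(-570))*(1/383787) = -83081/130435 - 171000*1/383787 = -83081/130435 - 19000/42643 = -6021088083/5562139705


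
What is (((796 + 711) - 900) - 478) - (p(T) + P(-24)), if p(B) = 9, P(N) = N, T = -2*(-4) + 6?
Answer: 144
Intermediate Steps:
T = 14 (T = 8 + 6 = 14)
(((796 + 711) - 900) - 478) - (p(T) + P(-24)) = (((796 + 711) - 900) - 478) - (9 - 24) = ((1507 - 900) - 478) - 1*(-15) = (607 - 478) + 15 = 129 + 15 = 144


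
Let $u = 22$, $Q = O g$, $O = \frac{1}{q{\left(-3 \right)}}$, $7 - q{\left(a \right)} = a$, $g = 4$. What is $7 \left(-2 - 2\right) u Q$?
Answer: $- \frac{1232}{5} \approx -246.4$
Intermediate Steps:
$q{\left(a \right)} = 7 - a$
$O = \frac{1}{10}$ ($O = \frac{1}{7 - -3} = \frac{1}{7 + 3} = \frac{1}{10} \approx 0.1$)
$Q = \frac{2}{5}$ ($Q = \frac{1}{10} \cdot 4 = \frac{2}{5} \approx 0.4$)
$7 \left(-2 - 2\right) u Q = 7 \left(-2 - 2\right) 22 \cdot \frac{2}{5} = 7 \left(-4\right) 22 \cdot \frac{2}{5} = \left(-28\right) 22 \cdot \frac{2}{5} = \left(-616\right) \frac{2}{5} = - \frac{1232}{5}$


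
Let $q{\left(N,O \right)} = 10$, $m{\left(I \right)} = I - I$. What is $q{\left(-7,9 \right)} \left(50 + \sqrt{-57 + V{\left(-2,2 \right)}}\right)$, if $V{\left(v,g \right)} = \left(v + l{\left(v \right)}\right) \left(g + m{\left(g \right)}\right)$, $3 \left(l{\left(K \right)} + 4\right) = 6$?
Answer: $500 + 10 i \sqrt{65} \approx 500.0 + 80.623 i$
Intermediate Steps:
$l{\left(K \right)} = -2$ ($l{\left(K \right)} = -4 + \frac{1}{3} \cdot 6 = -4 + 2 = -2$)
$m{\left(I \right)} = 0$
$V{\left(v,g \right)} = g \left(-2 + v\right)$ ($V{\left(v,g \right)} = \left(v - 2\right) \left(g + 0\right) = \left(-2 + v\right) g = g \left(-2 + v\right)$)
$q{\left(-7,9 \right)} \left(50 + \sqrt{-57 + V{\left(-2,2 \right)}}\right) = 10 \left(50 + \sqrt{-57 + 2 \left(-2 - 2\right)}\right) = 10 \left(50 + \sqrt{-57 + 2 \left(-4\right)}\right) = 10 \left(50 + \sqrt{-57 - 8}\right) = 10 \left(50 + \sqrt{-65}\right) = 10 \left(50 + i \sqrt{65}\right) = 500 + 10 i \sqrt{65}$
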